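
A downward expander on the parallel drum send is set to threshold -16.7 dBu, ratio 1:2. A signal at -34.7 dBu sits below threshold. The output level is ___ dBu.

-52.7 dBu

The input is 18 dB below the -16.7 dBu threshold.
A 1:2 expander multiplies undershoot by 2: 18 × 2 = 36 dB below threshold.
Output = -16.7 − 36 = -52.7 dBu.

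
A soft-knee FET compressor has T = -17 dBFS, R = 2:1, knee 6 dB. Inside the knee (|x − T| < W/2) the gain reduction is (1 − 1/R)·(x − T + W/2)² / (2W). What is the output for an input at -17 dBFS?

-17.375 dBFS

x − T + W/2 = -17 − (-17) + 3 = 3.
GR = (1 − 1/2) × 3² / 12 = 0.5 × 9 / 12 = 0.375 dB.
Output = -17 − 0.375 = -17.375 dBFS.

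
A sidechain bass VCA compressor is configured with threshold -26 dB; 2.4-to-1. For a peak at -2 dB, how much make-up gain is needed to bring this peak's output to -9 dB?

7 dB

The peak compresses to -26 + 24/2.4 = -16 dB.
To reach -9 dB requires -9 − (-16) = 7 dB of make-up.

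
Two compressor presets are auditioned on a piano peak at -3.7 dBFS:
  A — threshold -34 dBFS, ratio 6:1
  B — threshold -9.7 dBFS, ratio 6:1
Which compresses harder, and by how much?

A: GR = 30.3 − 30.3/6 = 25.25 dB.
B: GR = 6 − 6/6 = 5 dB.
A reduces 20.25 dB more.

A, by 20.25 dB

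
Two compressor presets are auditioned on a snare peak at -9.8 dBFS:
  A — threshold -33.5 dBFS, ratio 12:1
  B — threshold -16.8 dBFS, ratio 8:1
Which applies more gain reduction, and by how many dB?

A, by 15.6 dB

A: 23.7 dB over, compressed to 1.975 dB over, so 21.725 dB of GR.
B: 7 dB over, compressed to 0.875 dB over, so 6.125 dB of GR.
Difference: 15.6 dB in favour of A.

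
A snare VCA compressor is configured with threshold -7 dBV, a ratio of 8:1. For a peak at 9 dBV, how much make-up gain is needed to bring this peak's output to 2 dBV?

Overshoot 16 dB → 16/8 = 2 dB after compression, so the compressed level is -7 + 2 = -5 dBV.
Make-up = target − compressed = 2 − (-5) = 7 dB.

7 dB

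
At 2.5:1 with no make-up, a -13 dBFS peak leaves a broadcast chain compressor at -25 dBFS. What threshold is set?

Input is 20 dB above T (since output overshoot × R = input overshoot: (-25 − T)·2.5 = -13 − T gives T = -33 dBFS).
Check: -33 + (-13 − (-33))/2.5 = -33 + 8 = -25 dBFS. ✓

-33 dBFS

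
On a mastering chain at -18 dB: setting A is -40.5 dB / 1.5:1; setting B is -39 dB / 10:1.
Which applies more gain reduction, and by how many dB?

B, by 11.4 dB

A: 22.5 dB over, compressed to 15 dB over, so 7.5 dB of GR.
B: 21 dB over, compressed to 2.1 dB over, so 18.9 dB of GR.
B applies 11.4 dB more gain reduction.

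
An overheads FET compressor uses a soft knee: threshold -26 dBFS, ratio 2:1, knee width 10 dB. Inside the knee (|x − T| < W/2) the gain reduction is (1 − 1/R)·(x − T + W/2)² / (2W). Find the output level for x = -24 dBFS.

-25.225 dBFS

x − T + W/2 = -24 − (-26) + 5 = 7.
GR = (1 − 1/2) × 7² / 20 = 0.5 × 49 / 20 = 1.225 dB.
Output = -24 − 1.225 = -25.225 dBFS.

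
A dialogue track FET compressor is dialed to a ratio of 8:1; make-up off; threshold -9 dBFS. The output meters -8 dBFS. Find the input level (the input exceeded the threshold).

The compressed level sits -8 − (-9) = 1 dB over threshold.
Input overshoot = R × output overshoot = 8 dB → input = -9 + 8 = -1 dBFS.

-1 dBFS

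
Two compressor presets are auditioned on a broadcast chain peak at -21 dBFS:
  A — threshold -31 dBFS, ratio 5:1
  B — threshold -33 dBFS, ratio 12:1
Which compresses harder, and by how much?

B, by 3 dB

A: overshoot 10 dB → output overshoot 2 dB → GR 8 dB.
B: overshoot 12 dB → output overshoot 1 dB → GR 11 dB.
B applies 3 dB more gain reduction.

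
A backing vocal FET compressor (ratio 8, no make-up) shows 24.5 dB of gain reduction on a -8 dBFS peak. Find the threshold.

Gain reduction = -8 − (-32.5) = 24.5 dB; output overshoot = GR / (R − 1) = 24.5 / 7 = 3.5 dB.
Threshold = output − output overshoot = -32.5 − 3.5 = -36 dBFS.

-36 dBFS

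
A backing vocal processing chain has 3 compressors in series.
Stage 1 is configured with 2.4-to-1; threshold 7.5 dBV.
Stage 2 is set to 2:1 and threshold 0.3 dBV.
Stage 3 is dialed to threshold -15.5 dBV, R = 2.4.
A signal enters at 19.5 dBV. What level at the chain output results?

-6.375 dBV

Stage 1: 12 dB above 7.5 dBV, reduced 2.4:1 to 5 dB above → 12.5 dBV.
Stage 2: 12.5 dBV is 12.2 dB over 0.3 dBV; at 2:1 that becomes 6.1 dB over, giving 6.4 dBV.
Stage 3: 6.4 dBV is 21.9 dB over -15.5 dBV; at 2.4:1 that becomes 9.125 dB over, giving -6.375 dBV.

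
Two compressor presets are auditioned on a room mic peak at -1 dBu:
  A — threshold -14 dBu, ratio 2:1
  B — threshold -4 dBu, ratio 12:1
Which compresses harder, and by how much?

A, by 3.75 dB

A: GR = 13 − 13/2 = 6.5 dB.
B: GR = 3 − 3/12 = 2.75 dB.
A applies 3.75 dB more gain reduction.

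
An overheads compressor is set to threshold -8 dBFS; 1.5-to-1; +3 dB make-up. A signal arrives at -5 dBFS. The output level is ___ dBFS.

-3 dBFS

Overshoot: -5 − (-8) = 3 dB.
The 3 dB excess becomes 2 dB after 1.5:1 reduction.
Output = -8 + 2 = -6 dBFS; make-up adds 3 dB, giving -3 dBFS.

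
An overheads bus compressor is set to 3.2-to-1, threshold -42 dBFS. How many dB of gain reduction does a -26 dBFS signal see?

11 dB

-26 dBFS exceeds the threshold by 16 dB.
After 3.2:1 compression the overshoot becomes 16/3.2 = 5 dB.
So the signal is attenuated by 16 − 5 = 11 dB.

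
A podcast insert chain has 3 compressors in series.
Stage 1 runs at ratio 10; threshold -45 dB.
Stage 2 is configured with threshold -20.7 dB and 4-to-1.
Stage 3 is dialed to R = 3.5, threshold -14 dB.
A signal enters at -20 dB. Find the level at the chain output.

Stage 1: overshoot 25 dB → 25/10 = 2.5 dB → -42.5 dB.
Stage 2: -42.5 dB is at or below the -20.7 dB threshold — no compression; output -42.5 dB.
Stage 3: below threshold (-42.5 ≤ -14); passes unchanged; output -42.5 dB.

-42.5 dB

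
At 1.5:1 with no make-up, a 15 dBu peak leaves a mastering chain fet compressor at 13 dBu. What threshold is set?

Let T be the threshold. Output overshoot = (input overshoot)/R, so 13 − T = (15 − T)/1.5.
1.5·(13 − T) = 15 − T → 0.5·T = 19.5 − 15 = 4.5.
T = 4.5/0.5 = 9 dBu.

9 dBu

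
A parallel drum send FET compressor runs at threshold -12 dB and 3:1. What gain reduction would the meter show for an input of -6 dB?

Overshoot = -6 − (-12) = 6 dB.
After 3:1 compression the overshoot becomes 6/3 = 2 dB.
So the signal is attenuated by 6 − 2 = 4 dB.

4 dB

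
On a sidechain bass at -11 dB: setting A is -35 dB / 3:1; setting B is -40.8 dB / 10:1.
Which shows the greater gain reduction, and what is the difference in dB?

A: GR = 24 − 24/3 = 16 dB.
B: GR = 29.8 − 29.8/10 = 26.82 dB.
B reduces 10.82 dB more.

B, by 10.82 dB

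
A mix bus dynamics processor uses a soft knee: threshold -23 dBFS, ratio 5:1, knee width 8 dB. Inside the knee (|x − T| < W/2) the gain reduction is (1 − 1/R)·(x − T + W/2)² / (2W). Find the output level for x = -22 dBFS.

-23.25 dBFS

x − T + W/2 = -22 − (-23) + 4 = 5.
GR = (1 − 1/5) × 5² / 16 = 0.8 × 25 / 16 = 1.25 dB.
Output = -22 − 1.25 = -23.25 dBFS.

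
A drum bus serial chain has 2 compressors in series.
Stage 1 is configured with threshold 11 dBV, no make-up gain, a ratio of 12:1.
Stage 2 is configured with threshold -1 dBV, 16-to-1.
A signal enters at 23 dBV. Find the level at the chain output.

Stage 1: 12 dB above 11 dBV, reduced 12:1 to 1 dB above → 12 dBV.
Stage 2: overshoot 13 dB → 13/16 = 0.8125 dB → -0.1875 dBV.

-0.1875 dBV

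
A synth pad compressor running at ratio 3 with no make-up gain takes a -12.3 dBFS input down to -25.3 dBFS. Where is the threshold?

-31.8 dBFS

Gain reduction = -12.3 − (-25.3) = 13 dB; output overshoot = GR / (R − 1) = 13 / 2 = 6.5 dB.
Threshold = output − output overshoot = -25.3 − 6.5 = -31.8 dBFS.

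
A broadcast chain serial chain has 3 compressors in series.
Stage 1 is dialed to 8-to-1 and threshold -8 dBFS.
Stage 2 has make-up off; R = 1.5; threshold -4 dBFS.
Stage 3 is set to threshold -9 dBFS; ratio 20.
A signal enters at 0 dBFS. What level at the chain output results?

-8.9 dBFS

Stage 1: 0 dBFS is 8 dB over -8 dBFS; at 8:1 that becomes 1 dB over, giving -7 dBFS.
Stage 2: -7 dBFS is at or below the -4 dBFS threshold — no compression; output -7 dBFS.
Stage 3: -7 dBFS is 2 dB over -9 dBFS; at 20:1 that becomes 0.1 dB over, giving -8.9 dBFS.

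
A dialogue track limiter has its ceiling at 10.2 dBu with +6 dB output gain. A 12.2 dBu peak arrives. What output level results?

The limiter clamps the peak to its 10.2 dBu ceiling.
Output gain then adds 6 dB: 10.2 + 6 = 16.2 dBu.

16.2 dBu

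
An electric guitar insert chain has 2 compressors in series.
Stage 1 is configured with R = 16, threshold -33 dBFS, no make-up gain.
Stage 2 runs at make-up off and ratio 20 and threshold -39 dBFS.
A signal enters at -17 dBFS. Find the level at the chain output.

Stage 1: -17 dBFS is 16 dB over -33 dBFS; at 16:1 that becomes 1 dB over, giving -32 dBFS.
Stage 2: 7 dB above -39 dBFS, reduced 20:1 to 0.35 dB above → -38.65 dBFS.

-38.65 dBFS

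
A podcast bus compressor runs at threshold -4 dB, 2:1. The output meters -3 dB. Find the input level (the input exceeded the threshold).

That's 1 dB above the -4 dB threshold.
Undo the ratio: input overshoot = 1 × 2 = 2 dB, giving input = -2 dB.

-2 dB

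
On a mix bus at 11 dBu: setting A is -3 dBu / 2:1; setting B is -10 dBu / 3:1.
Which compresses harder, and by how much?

B, by 7 dB

A: 14 dB over, compressed to 7 dB over, so 7 dB of GR.
B: 21 dB over, compressed to 7 dB over, so 14 dB of GR.
Difference: 7 dB in favour of B.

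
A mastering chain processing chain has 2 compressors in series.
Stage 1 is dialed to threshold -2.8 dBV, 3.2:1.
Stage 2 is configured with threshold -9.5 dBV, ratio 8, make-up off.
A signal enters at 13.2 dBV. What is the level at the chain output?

Stage 1: overshoot 16 dB → 16/3.2 = 5 dB → 2.2 dBV.
Stage 2: 11.7 dB above -9.5 dBV, reduced 8:1 to 1.4625 dB above → -8.0375 dBV.

-8.0375 dBV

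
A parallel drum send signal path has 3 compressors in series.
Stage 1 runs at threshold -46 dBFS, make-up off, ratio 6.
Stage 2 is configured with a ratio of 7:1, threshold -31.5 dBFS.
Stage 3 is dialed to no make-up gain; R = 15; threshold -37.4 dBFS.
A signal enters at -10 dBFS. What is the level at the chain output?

-40 dBFS

Stage 1: overshoot 36 dB → 36/6 = 6 dB → -40 dBFS.
Stage 2: -40 dBFS is at or below the -31.5 dBFS threshold — no compression; output -40 dBFS.
Stage 3: below threshold (-40 ≤ -37.4); passes unchanged; output -40 dBFS.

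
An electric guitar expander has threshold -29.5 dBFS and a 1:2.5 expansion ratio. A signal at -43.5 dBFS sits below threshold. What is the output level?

Undershoot = (-29.5) − (-43.5) = 14 dB.
At 1:2.5, that expands to 35 dB under threshold.
Output = -29.5 − 35 = -64.5 dBFS.

-64.5 dBFS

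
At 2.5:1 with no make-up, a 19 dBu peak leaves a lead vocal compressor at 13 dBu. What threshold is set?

Gain reduction = 19 − 13 = 6 dB; output overshoot = GR / (R − 1) = 6 / 1.5 = 4 dB.
Threshold = output − output overshoot = 13 − 4 = 9 dBu.

9 dBu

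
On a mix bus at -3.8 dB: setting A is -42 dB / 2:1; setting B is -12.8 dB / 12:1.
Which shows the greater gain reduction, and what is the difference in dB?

A: GR = 38.2 − 38.2/2 = 19.1 dB.
B: GR = 9 − 9/12 = 8.25 dB.
A applies 10.85 dB more gain reduction.

A, by 10.85 dB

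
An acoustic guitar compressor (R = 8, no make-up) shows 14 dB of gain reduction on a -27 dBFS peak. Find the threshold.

Gain reduction = -27 − (-41) = 14 dB; output overshoot = GR / (R − 1) = 14 / 7 = 2 dB.
Threshold = output − output overshoot = -41 − 2 = -43 dBFS.

-43 dBFS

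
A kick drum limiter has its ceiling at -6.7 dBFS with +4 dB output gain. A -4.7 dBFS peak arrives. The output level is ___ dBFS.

The limiter clamps the peak to its -6.7 dBFS ceiling.
Output gain then adds 4 dB: -6.7 + 4 = -2.7 dBFS.

-2.7 dBFS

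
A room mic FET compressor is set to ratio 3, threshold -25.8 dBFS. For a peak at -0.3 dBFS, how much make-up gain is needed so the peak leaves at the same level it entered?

Without make-up, output = threshold + overshoot/3 = -25.8 + 8.5 = -17.3 dBFS.
Gap to target: 17 dB.

17 dB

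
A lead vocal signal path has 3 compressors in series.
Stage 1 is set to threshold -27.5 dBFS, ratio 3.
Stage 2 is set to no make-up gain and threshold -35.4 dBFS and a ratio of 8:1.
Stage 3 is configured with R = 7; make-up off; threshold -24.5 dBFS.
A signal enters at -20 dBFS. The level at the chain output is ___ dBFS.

-34.1 dBFS

Stage 1: overshoot 7.5 dB → 7.5/3 = 2.5 dB → -25 dBFS.
Stage 2: overshoot 10.4 dB → 10.4/8 = 1.3 dB → -34.1 dBFS.
Stage 3: below threshold (-34.1 ≤ -24.5); passes unchanged; output -34.1 dBFS.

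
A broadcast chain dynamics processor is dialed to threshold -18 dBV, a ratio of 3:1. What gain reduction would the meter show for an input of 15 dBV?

Overshoot = 15 − (-18) = 33 dB.
At 3:1, output sits 33/3 = 11 dB above threshold.
So the signal is attenuated by 33 − 11 = 22 dB.

22 dB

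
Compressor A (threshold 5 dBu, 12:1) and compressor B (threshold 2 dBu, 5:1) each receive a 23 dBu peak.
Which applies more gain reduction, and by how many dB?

B, by 0.3 dB

A: GR = 18 − 18/12 = 16.5 dB.
B: GR = 21 − 21/5 = 16.8 dB.
Difference: 0.3 dB in favour of B.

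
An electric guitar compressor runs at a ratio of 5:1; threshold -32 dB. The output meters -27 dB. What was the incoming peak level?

Post-compression overshoot = -27 − (-32) = 5 dB.
Undo the ratio: input overshoot = 5 × 5 = 25 dB, giving input = -7 dB.

-7 dB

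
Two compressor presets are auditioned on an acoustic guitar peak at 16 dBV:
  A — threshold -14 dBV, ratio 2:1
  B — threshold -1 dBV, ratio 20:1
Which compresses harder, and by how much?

A: 30 dB over, compressed to 15 dB over, so 15 dB of GR.
B: 17 dB over, compressed to 0.85 dB over, so 16.15 dB of GR.
B applies 1.15 dB more gain reduction.

B, by 1.15 dB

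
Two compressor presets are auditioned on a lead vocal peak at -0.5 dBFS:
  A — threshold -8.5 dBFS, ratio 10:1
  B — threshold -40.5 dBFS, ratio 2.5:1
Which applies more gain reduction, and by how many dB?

A: 8 dB over, compressed to 0.8 dB over, so 7.2 dB of GR.
B: 40 dB over, compressed to 16 dB over, so 24 dB of GR.
B applies 16.8 dB more gain reduction.

B, by 16.8 dB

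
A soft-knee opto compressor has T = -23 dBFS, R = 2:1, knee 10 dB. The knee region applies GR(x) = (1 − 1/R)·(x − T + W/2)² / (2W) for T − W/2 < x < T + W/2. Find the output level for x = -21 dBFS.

-22.225 dBFS

x − T + W/2 = -21 − (-23) + 5 = 7.
GR = (1 − 1/2) × 7² / 20 = 0.5 × 49 / 20 = 1.225 dB.
Output = -21 − 1.225 = -22.225 dBFS.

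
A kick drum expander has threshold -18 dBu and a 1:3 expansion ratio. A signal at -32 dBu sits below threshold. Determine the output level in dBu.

-60 dBu

The input is 14 dB below the -18 dBu threshold.
A 1:3 expander multiplies undershoot by 3: 14 × 3 = 42 dB below threshold.
Output = -18 − 42 = -60 dBu.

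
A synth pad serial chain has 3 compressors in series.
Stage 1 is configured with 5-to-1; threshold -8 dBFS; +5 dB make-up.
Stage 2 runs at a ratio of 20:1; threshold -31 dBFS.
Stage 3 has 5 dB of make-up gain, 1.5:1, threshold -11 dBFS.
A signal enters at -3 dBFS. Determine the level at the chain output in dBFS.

-24.55 dBFS

Stage 1: overshoot 5 dB → 5/5 = 1 dB → -7 dBFS; +5 dB make-up → -2 dBFS.
Stage 2: -2 dBFS is 29 dB over -31 dBFS; at 20:1 that becomes 1.45 dB over, giving -29.55 dBFS.
Stage 3: -29.55 dBFS is at or below the -11 dBFS threshold — no compression; make-up brings it to -24.55 dBFS.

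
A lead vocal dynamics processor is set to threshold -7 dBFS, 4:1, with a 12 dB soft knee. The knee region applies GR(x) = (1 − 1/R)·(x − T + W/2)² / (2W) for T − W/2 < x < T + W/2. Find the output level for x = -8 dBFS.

x − T + W/2 = -8 − (-7) + 6 = 5.
GR = (1 − 1/4) × 5² / 24 = 0.75 × 25 / 24 = 0.78125 dB.
Output = -8 − 0.78125 = -8.78125 dBFS.

-8.78125 dBFS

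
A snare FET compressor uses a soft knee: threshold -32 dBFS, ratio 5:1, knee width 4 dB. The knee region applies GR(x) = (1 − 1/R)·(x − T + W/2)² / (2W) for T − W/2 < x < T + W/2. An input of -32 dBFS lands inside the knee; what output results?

x − T + W/2 = -32 − (-32) + 2 = 2.
GR = (1 − 1/5) × 2² / 8 = 0.8 × 4 / 8 = 0.4 dB.
Output = -32 − 0.4 = -32.4 dBFS.

-32.4 dBFS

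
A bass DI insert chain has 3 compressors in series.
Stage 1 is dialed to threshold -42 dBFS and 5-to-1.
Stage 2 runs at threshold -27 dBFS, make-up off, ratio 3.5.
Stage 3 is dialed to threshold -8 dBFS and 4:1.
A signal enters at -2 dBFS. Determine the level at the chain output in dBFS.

Stage 1: -2 dBFS is 40 dB over -42 dBFS; at 5:1 that becomes 8 dB over, giving -34 dBFS.
Stage 2: -34 dBFS ≤ -27 dBFS, so stage 2 doesn't engage; output -34 dBFS.
Stage 3: below threshold (-34 ≤ -8); passes unchanged; output -34 dBFS.

-34 dBFS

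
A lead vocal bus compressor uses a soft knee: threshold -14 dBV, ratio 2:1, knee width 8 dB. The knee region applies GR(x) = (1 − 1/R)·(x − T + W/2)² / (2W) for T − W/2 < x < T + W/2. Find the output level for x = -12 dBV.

x − T + W/2 = -12 − (-14) + 4 = 6.
GR = (1 − 1/2) × 6² / 16 = 0.5 × 36 / 16 = 1.125 dB.
Output = -12 − 1.125 = -13.125 dBV.

-13.125 dBV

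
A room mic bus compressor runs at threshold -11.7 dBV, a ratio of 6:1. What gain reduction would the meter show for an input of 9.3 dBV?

17.5 dB

9.3 dBV exceeds the threshold by 21 dB.
A 6:1 ratio leaves 3.5 dB of that excess.
So the signal is attenuated by 21 − 3.5 = 17.5 dB.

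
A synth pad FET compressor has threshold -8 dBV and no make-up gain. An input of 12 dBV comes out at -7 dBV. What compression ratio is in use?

20:1

Input overshoot = 12 − (-8) = 20 dB; output overshoot = -7 − (-8) = 1 dB.
Ratio = 20 / 1 = 20.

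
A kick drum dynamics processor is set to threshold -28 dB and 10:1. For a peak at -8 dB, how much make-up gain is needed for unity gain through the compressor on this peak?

Without make-up, output = threshold + overshoot/10 = -28 + 2 = -26 dB.
Gap to target: 18 dB.

18 dB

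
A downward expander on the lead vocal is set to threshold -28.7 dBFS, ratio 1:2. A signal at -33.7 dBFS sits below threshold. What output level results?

-38.7 dBFS

Undershoot = (-28.7) − (-33.7) = 5 dB.
At 1:2, that expands to 10 dB under threshold.
Output = -28.7 − 10 = -38.7 dBFS.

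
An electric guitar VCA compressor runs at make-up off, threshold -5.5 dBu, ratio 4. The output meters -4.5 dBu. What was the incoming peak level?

-1.5 dBu

The compressed level sits -4.5 − (-5.5) = 1 dB over threshold.
Before 4:1 compression the overshoot was 1 × 4 = 4 dB, so input = -5.5 + 4 = -1.5 dBu.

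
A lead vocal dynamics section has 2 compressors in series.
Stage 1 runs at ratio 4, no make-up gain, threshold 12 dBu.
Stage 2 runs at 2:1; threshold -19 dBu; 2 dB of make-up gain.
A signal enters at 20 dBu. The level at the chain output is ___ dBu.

Stage 1: 8 dB above 12 dBu, reduced 4:1 to 2 dB above → 14 dBu.
Stage 2: 33 dB above -19 dBu, reduced 2:1 to 16.5 dB above → -2.5 dBu; +2 dB make-up → -0.5 dBu.

-0.5 dBu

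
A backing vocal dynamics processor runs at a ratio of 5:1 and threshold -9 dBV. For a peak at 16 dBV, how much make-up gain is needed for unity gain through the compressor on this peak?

Overshoot 25 dB → 25/5 = 5 dB after compression, so the compressed level is -9 + 5 = -4 dBV.
Make-up = target − compressed = 16 − (-4) = 20 dB.

20 dB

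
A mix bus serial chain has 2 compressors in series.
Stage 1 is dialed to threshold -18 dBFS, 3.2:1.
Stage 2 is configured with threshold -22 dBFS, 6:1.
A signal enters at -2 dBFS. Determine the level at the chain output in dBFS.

-20.5 dBFS

Stage 1: -2 dBFS is 16 dB over -18 dBFS; at 3.2:1 that becomes 5 dB over, giving -13 dBFS.
Stage 2: 9 dB above -22 dBFS, reduced 6:1 to 1.5 dB above → -20.5 dBFS.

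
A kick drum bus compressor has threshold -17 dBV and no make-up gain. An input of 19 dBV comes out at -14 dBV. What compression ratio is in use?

12:1

Input overshoot = 19 − (-17) = 36 dB; output overshoot = -14 − (-17) = 3 dB.
Ratio = 36 / 3 = 12.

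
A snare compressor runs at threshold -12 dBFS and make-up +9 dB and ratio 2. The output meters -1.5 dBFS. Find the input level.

-9 dBFS

Before make-up, the level was -1.5 − 9 = -10.5 dBFS.
That's 1.5 dB above the -12 dBFS threshold.
Input overshoot = R × output overshoot = 3 dB → input = -12 + 3 = -9 dBFS.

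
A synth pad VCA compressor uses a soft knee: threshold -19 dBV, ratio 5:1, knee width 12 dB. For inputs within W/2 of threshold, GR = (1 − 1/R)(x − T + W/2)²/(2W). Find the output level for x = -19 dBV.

-20.2 dBV

x − T + W/2 = -19 − (-19) + 6 = 6.
GR = (1 − 1/5) × 6² / 24 = 0.8 × 36 / 24 = 1.2 dB.
Output = -19 − 1.2 = -20.2 dBV.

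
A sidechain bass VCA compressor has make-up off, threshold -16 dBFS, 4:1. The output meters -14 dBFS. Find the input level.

That's 2 dB above the -16 dBFS threshold.
Before 4:1 compression the overshoot was 2 × 4 = 8 dB, so input = -16 + 8 = -8 dBFS.

-8 dBFS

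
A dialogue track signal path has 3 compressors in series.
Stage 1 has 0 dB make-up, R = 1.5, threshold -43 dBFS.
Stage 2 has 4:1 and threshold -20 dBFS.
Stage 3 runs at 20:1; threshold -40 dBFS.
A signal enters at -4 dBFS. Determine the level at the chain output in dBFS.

Stage 1: 39 dB above -43 dBFS, reduced 1.5:1 to 26 dB above → -17 dBFS.
Stage 2: 3 dB above -20 dBFS, reduced 4:1 to 0.75 dB above → -19.25 dBFS.
Stage 3: 20.75 dB above -40 dBFS, reduced 20:1 to 1.0375 dB above → -38.9625 dBFS.

-38.9625 dBFS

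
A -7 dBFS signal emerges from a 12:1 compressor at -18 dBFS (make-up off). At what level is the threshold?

Input is 12 dB above T (since output overshoot × R = input overshoot: (-18 − T)·12 = -7 − T gives T = -19 dBFS).
Check: -19 + (-7 − (-19))/12 = -19 + 1 = -18 dBFS. ✓

-19 dBFS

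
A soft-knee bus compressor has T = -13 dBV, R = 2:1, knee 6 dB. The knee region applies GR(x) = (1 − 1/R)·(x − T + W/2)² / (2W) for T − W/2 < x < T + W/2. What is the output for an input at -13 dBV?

-13.375 dBV

x − T + W/2 = -13 − (-13) + 3 = 3.
GR = (1 − 1/2) × 3² / 12 = 0.5 × 9 / 12 = 0.375 dB.
Output = -13 − 0.375 = -13.375 dBV.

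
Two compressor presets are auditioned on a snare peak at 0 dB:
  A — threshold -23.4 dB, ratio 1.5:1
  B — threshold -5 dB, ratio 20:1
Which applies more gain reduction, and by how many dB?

A, by 3.05 dB

A: 23.4 dB over, compressed to 15.6 dB over, so 7.8 dB of GR.
B: 5 dB over, compressed to 0.25 dB over, so 4.75 dB of GR.
A applies 3.05 dB more gain reduction.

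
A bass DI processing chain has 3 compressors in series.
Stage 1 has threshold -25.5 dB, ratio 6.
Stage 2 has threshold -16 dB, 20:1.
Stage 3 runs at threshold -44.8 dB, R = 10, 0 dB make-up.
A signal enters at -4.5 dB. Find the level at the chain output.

Stage 1: overshoot 21 dB → 21/6 = 3.5 dB → -22 dB.
Stage 2: -22 dB ≤ -16 dB, so stage 2 doesn't engage; output -22 dB.
Stage 3: 22.8 dB above -44.8 dB, reduced 10:1 to 2.28 dB above → -42.52 dB.

-42.52 dB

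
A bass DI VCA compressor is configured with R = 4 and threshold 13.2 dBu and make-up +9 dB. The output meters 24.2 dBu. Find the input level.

21.2 dBu

Stripping the +9 dB make-up gives 15.2 dBu at the gain stage.
The compressed level sits 15.2 − 13.2 = 2 dB over threshold.
Before 4:1 compression the overshoot was 2 × 4 = 8 dB, so input = 13.2 + 8 = 21.2 dBu.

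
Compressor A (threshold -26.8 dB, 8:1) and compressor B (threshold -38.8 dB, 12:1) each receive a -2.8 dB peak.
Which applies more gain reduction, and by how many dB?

A: 24 dB over, compressed to 3 dB over, so 21 dB of GR.
B: 36 dB over, compressed to 3 dB over, so 33 dB of GR.
B applies 12 dB more gain reduction.

B, by 12 dB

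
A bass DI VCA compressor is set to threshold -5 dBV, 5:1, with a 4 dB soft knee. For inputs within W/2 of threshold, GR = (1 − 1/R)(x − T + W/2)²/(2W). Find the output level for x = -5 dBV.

x − T + W/2 = -5 − (-5) + 2 = 2.
GR = (1 − 1/5) × 2² / 8 = 0.8 × 4 / 8 = 0.4 dB.
Output = -5 − 0.4 = -5.4 dBV.

-5.4 dBV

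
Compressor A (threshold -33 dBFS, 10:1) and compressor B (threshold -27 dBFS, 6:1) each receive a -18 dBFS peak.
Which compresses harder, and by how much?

A, by 6 dB

A: GR = 15 − 15/10 = 13.5 dB.
B: GR = 9 − 9/6 = 7.5 dB.
Difference: 6 dB in favour of A.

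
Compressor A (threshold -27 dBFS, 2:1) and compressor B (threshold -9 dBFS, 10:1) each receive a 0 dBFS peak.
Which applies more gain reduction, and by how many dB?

A, by 5.4 dB

A: 27 dB over, compressed to 13.5 dB over, so 13.5 dB of GR.
B: 9 dB over, compressed to 0.9 dB over, so 8.1 dB of GR.
A applies 5.4 dB more gain reduction.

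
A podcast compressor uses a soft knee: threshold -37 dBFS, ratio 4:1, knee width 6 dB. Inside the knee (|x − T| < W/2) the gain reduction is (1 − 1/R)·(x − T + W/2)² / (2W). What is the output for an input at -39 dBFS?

x − T + W/2 = -39 − (-37) + 3 = 1.
GR = (1 − 1/4) × 1² / 12 = 0.75 × 1 / 12 = 0.0625 dB.
Output = -39 − 0.0625 = -39.0625 dBFS.

-39.0625 dBFS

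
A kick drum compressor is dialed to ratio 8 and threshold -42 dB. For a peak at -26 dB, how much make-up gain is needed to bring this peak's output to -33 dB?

Without make-up, output = threshold + overshoot/8 = -42 + 2 = -40 dB.
Gap to target: 7 dB.

7 dB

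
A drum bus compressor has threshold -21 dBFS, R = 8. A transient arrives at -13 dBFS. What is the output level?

-13 dBFS sits 8 dB over threshold.
The 8 dB excess becomes 1 dB after 8:1 reduction.
Output = -21 + 1 = -20 dBFS.

-20 dBFS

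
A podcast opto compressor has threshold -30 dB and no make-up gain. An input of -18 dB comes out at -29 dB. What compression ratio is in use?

12:1

Input overshoot = -18 − (-30) = 12 dB; output overshoot = -29 − (-30) = 1 dB.
Ratio = 12 / 1 = 12.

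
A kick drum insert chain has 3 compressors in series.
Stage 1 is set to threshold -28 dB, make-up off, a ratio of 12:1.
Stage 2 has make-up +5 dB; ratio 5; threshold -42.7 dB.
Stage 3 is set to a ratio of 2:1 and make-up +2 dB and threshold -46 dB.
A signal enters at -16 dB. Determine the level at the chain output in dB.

-38.28 dB

Stage 1: 12 dB above -28 dB, reduced 12:1 to 1 dB above → -27 dB.
Stage 2: 15.7 dB above -42.7 dB, reduced 5:1 to 3.14 dB above → -39.56 dB; +5 dB make-up → -34.56 dB.
Stage 3: overshoot 11.44 dB → 11.44/2 = 5.72 dB → -40.28 dB; +2 dB make-up → -38.28 dB.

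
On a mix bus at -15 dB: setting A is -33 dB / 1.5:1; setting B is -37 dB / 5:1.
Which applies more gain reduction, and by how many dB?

A: GR = 18 − 18/1.5 = 6 dB.
B: GR = 22 − 22/5 = 17.6 dB.
B applies 11.6 dB more gain reduction.

B, by 11.6 dB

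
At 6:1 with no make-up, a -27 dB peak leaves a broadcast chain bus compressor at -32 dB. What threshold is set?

-33 dB

Gain reduction = -27 − (-32) = 5 dB; output overshoot = GR / (R − 1) = 5 / 5 = 1 dB.
Threshold = output − output overshoot = -32 − 1 = -33 dB.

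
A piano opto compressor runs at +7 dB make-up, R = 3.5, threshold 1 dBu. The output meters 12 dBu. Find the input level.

15 dBu

Stripping the +7 dB make-up gives 5 dBu at the gain stage.
That's 4 dB above the 1 dBu threshold.
Undo the ratio: input overshoot = 4 × 3.5 = 14 dB, giving input = 15 dBu.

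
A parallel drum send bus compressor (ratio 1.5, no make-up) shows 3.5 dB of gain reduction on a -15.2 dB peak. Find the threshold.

-25.7 dB

Gain reduction = -15.2 − (-18.7) = 3.5 dB; output overshoot = GR / (R − 1) = 3.5 / 0.5 = 7 dB.
Threshold = output − output overshoot = -18.7 − 7 = -25.7 dB.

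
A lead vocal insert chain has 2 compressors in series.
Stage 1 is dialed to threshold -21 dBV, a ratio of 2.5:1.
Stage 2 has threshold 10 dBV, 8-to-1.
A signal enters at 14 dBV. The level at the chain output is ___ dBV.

Stage 1: 35 dB above -21 dBV, reduced 2.5:1 to 14 dB above → -7 dBV.
Stage 2: -7 dBV is at or below the 10 dBV threshold — no compression; output -7 dBV.

-7 dBV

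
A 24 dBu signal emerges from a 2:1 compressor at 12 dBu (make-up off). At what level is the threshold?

Input is 24 dB above T (since output overshoot × R = input overshoot: (12 − T)·2 = 24 − T gives T = 0 dBu).
Check: 0 + (24 − 0)/2 = 0 + 12 = 12 dBu. ✓

0 dBu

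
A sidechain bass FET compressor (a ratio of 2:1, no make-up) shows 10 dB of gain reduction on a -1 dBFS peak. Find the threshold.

Let T be the threshold. Output overshoot = (input overshoot)/R, so -11 − T = (-1 − T)/2.
2·(-11 − T) = -1 − T → 1·T = -22 − (-1) = -21.
T = -21/1 = -21 dBFS.

-21 dBFS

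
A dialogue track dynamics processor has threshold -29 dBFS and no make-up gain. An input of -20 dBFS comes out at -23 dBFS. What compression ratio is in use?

1.5:1

Input overshoot = -20 − (-29) = 9 dB; output overshoot = -23 − (-29) = 6 dB.
Ratio = 9 / 6 = 1.5.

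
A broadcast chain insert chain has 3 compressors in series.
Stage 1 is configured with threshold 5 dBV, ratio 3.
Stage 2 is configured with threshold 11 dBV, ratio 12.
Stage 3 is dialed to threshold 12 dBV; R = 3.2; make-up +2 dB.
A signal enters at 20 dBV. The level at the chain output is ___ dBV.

12 dBV

Stage 1: overshoot 15 dB → 15/3 = 5 dB → 10 dBV.
Stage 2: below threshold (10 ≤ 11); passes unchanged; output 10 dBV.
Stage 3: 10 dBV ≤ 12 dBV, so stage 3 doesn't engage; make-up brings it to 12 dBV.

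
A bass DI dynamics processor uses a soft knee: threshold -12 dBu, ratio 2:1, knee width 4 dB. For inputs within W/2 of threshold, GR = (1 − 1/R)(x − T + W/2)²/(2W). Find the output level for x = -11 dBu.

-11.5625 dBu

x − T + W/2 = -11 − (-12) + 2 = 3.
GR = (1 − 1/2) × 3² / 8 = 0.5 × 9 / 8 = 0.5625 dB.
Output = -11 − 0.5625 = -11.5625 dBu.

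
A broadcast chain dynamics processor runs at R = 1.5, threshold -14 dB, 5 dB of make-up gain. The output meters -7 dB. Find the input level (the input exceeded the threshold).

Before make-up, the level was -7 − 5 = -12 dB.
That's 2 dB above the -14 dB threshold.
Input overshoot = R × output overshoot = 3 dB → input = -14 + 3 = -11 dB.

-11 dB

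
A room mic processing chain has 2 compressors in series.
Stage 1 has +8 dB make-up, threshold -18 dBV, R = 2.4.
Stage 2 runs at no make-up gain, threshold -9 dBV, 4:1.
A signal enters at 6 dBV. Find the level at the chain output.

Stage 1: 6 dBV is 24 dB over -18 dBV; at 2.4:1 that becomes 10 dB over, giving -8 dBV; +8 dB make-up → 0 dBV.
Stage 2: 9 dB above -9 dBV, reduced 4:1 to 2.25 dB above → -6.75 dBV.

-6.75 dBV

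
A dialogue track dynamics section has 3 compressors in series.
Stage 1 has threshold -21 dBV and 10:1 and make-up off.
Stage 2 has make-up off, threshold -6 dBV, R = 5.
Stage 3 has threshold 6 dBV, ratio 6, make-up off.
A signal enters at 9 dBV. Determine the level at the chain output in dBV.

-18 dBV

Stage 1: 9 dBV is 30 dB over -21 dBV; at 10:1 that becomes 3 dB over, giving -18 dBV.
Stage 2: below threshold (-18 ≤ -6); passes unchanged; output -18 dBV.
Stage 3: -18 dBV ≤ 6 dBV, so stage 3 doesn't engage; output -18 dBV.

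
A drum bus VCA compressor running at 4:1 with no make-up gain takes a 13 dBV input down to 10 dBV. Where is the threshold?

Gain reduction = 13 − 10 = 3 dB; output overshoot = GR / (R − 1) = 3 / 3 = 1 dB.
Threshold = output − output overshoot = 10 − 1 = 9 dBV.

9 dBV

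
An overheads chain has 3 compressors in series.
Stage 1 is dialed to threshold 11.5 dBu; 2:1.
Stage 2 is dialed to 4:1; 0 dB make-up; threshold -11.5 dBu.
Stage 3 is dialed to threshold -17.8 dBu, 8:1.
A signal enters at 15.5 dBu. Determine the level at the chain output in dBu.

-16.23125 dBu

Stage 1: 4 dB above 11.5 dBu, reduced 2:1 to 2 dB above → 13.5 dBu.
Stage 2: 25 dB above -11.5 dBu, reduced 4:1 to 6.25 dB above → -5.25 dBu.
Stage 3: -5.25 dBu is 12.55 dB over -17.8 dBu; at 8:1 that becomes 1.56875 dB over, giving -16.23125 dBu.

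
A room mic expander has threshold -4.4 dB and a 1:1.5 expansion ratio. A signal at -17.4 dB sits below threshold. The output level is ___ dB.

-23.9 dB

Undershoot = (-4.4) − (-17.4) = 13 dB.
At 1:1.5, that expands to 19.5 dB under threshold.
Output = -4.4 − 19.5 = -23.9 dB.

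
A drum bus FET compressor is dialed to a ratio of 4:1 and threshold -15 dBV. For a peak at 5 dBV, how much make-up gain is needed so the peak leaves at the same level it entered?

Overshoot 20 dB → 20/4 = 5 dB after compression, so the compressed level is -15 + 5 = -10 dBV.
Make-up = target − compressed = 5 − (-10) = 15 dB.

15 dB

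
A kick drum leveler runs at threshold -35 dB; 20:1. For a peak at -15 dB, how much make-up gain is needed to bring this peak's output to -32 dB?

Overshoot 20 dB → 20/20 = 1 dB after compression, so the compressed level is -35 + 1 = -34 dB.
Make-up = target − compressed = -32 − (-34) = 2 dB.

2 dB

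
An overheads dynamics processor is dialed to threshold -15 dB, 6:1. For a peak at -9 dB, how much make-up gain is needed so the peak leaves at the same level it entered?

5 dB

Overshoot 6 dB → 6/6 = 1 dB after compression, so the compressed level is -15 + 1 = -14 dB.
Make-up = target − compressed = -9 − (-14) = 5 dB.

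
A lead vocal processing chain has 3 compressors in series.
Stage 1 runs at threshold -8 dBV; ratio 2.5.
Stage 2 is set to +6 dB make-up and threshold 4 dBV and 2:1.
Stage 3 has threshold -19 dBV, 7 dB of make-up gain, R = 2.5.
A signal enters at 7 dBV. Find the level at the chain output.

Stage 1: overshoot 15 dB → 15/2.5 = 6 dB → -2 dBV.
Stage 2: -2 dBV is at or below the 4 dBV threshold — no compression; make-up brings it to 4 dBV.
Stage 3: overshoot 23 dB → 23/2.5 = 9.2 dB → -9.8 dBV; +7 dB make-up → -2.8 dBV.

-2.8 dBV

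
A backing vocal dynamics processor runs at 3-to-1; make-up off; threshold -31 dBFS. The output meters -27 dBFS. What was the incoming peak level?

-19 dBFS

That's 4 dB above the -31 dBFS threshold.
Undo the ratio: input overshoot = 4 × 3 = 12 dB, giving input = -19 dBFS.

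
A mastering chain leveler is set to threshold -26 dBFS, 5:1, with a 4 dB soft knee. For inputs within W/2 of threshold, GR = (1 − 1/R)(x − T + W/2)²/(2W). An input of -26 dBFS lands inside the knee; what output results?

-26.4 dBFS

x − T + W/2 = -26 − (-26) + 2 = 2.
GR = (1 − 1/5) × 2² / 8 = 0.8 × 4 / 8 = 0.4 dB.
Output = -26 − 0.4 = -26.4 dBFS.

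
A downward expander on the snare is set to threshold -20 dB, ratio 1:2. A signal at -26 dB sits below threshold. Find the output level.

Below threshold, a 1:2 expander applies gain = (2−1)×(T − x) of attenuation.
(2−1) × 6 = 6 dB, so output = -26 − 6 = -32 dB.

-32 dB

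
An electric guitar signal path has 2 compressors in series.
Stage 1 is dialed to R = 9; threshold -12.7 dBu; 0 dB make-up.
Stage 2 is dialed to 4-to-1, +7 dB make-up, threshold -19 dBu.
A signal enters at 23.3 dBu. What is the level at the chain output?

-9.425 dBu

Stage 1: overshoot 36 dB → 36/9 = 4 dB → -8.7 dBu.
Stage 2: -8.7 dBu is 10.3 dB over -19 dBu; at 4:1 that becomes 2.575 dB over, giving -16.425 dBu; +7 dB make-up → -9.425 dBu.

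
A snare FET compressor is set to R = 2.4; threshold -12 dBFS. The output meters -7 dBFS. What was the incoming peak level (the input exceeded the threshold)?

0 dBFS

The compressed level sits -7 − (-12) = 5 dB over threshold.
Before 2.4:1 compression the overshoot was 5 × 2.4 = 12 dB, so input = -12 + 12 = 0 dBFS.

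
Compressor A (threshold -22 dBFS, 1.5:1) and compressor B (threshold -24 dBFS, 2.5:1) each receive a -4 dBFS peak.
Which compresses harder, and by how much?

A: GR = 18 − 18/1.5 = 6 dB.
B: GR = 20 − 20/2.5 = 12 dB.
B applies 6 dB more gain reduction.

B, by 6 dB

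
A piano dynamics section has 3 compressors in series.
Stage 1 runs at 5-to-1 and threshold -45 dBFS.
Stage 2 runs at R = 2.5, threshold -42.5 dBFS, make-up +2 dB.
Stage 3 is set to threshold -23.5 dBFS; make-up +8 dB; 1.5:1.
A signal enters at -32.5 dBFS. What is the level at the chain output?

-32.5 dBFS

Stage 1: 12.5 dB above -45 dBFS, reduced 5:1 to 2.5 dB above → -42.5 dBFS.
Stage 2: -42.5 dBFS is at or below the -42.5 dBFS threshold — no compression; make-up brings it to -40.5 dBFS.
Stage 3: -40.5 dBFS is at or below the -23.5 dBFS threshold — no compression; make-up brings it to -32.5 dBFS.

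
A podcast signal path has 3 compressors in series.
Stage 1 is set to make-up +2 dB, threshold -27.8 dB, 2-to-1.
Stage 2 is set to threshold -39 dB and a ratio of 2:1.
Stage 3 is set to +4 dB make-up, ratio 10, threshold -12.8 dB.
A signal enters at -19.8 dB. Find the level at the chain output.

Stage 1: overshoot 8 dB → 8/2 = 4 dB → -23.8 dB; +2 dB make-up → -21.8 dB.
Stage 2: overshoot 17.2 dB → 17.2/2 = 8.6 dB → -30.4 dB.
Stage 3: -30.4 dB is at or below the -12.8 dB threshold — no compression; make-up brings it to -26.4 dB.

-26.4 dB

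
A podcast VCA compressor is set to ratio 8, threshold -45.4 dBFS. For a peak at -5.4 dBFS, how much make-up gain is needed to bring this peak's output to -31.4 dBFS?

Overshoot 40 dB → 40/8 = 5 dB after compression, so the compressed level is -45.4 + 5 = -40.4 dBFS.
Make-up = target − compressed = -31.4 − (-40.4) = 9 dB.

9 dB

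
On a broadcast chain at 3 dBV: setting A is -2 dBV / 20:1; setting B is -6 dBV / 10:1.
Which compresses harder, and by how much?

B, by 3.35 dB

A: 5 dB over, compressed to 0.25 dB over, so 4.75 dB of GR.
B: 9 dB over, compressed to 0.9 dB over, so 8.1 dB of GR.
Difference: 3.35 dB in favour of B.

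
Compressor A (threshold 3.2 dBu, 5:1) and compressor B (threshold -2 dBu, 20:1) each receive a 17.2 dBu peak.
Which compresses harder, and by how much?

B, by 7.04 dB

A: overshoot 14 dB → output overshoot 2.8 dB → GR 11.2 dB.
B: overshoot 19.2 dB → output overshoot 0.96 dB → GR 18.24 dB.
B applies 7.04 dB more gain reduction.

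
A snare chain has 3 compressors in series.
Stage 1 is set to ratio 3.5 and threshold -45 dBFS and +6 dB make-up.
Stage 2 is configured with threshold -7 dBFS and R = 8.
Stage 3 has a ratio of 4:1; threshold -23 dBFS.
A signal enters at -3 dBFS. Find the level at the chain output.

Stage 1: 42 dB above -45 dBFS, reduced 3.5:1 to 12 dB above → -33 dBFS; +6 dB make-up → -27 dBFS.
Stage 2: below threshold (-27 ≤ -7); passes unchanged; output -27 dBFS.
Stage 3: -27 dBFS ≤ -23 dBFS, so stage 3 doesn't engage; output -27 dBFS.

-27 dBFS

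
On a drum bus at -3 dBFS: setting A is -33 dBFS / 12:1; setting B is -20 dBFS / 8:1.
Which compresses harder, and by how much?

A, by 12.625 dB

A: overshoot 30 dB → output overshoot 2.5 dB → GR 27.5 dB.
B: overshoot 17 dB → output overshoot 2.125 dB → GR 14.875 dB.
A applies 12.625 dB more gain reduction.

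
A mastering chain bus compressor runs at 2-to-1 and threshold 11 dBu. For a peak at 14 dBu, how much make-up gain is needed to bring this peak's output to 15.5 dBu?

3 dB

The peak compresses to 11 + 3/2 = 12.5 dBu.
To reach 15.5 dBu requires 15.5 − 12.5 = 3 dB of make-up.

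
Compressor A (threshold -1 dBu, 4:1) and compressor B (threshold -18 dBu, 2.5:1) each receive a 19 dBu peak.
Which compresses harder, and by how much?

B, by 7.2 dB

A: 20 dB over, compressed to 5 dB over, so 15 dB of GR.
B: 37 dB over, compressed to 14.8 dB over, so 22.2 dB of GR.
B reduces 7.2 dB more.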